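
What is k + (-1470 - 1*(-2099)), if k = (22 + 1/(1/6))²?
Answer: 1413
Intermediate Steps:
k = 784 (k = (22 + 1/(⅙))² = (22 + 6)² = 28² = 784)
k + (-1470 - 1*(-2099)) = 784 + (-1470 - 1*(-2099)) = 784 + (-1470 + 2099) = 784 + 629 = 1413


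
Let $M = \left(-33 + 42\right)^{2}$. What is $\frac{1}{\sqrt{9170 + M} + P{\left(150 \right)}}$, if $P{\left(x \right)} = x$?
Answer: $\frac{150}{13249} - \frac{29 \sqrt{11}}{13249} \approx 0.004062$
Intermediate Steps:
$M = 81$ ($M = 9^{2} = 81$)
$\frac{1}{\sqrt{9170 + M} + P{\left(150 \right)}} = \frac{1}{\sqrt{9170 + 81} + 150} = \frac{1}{\sqrt{9251} + 150} = \frac{1}{29 \sqrt{11} + 150} = \frac{1}{150 + 29 \sqrt{11}}$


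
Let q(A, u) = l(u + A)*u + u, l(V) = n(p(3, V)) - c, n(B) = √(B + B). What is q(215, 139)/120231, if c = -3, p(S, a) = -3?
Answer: 556/120231 + 139*I*√6/120231 ≈ 0.0046244 + 0.0028319*I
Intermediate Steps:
n(B) = √2*√B (n(B) = √(2*B) = √2*√B)
l(V) = 3 + I*√6 (l(V) = √2*√(-3) - 1*(-3) = √2*(I*√3) + 3 = I*√6 + 3 = 3 + I*√6)
q(A, u) = u + u*(3 + I*√6) (q(A, u) = (3 + I*√6)*u + u = u*(3 + I*√6) + u = u + u*(3 + I*√6))
q(215, 139)/120231 = (139*(4 + I*√6))/120231 = (556 + 139*I*√6)*(1/120231) = 556/120231 + 139*I*√6/120231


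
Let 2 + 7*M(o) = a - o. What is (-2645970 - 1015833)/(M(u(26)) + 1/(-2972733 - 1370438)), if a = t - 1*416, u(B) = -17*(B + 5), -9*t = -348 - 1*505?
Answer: -143134529375817/1137910793 ≈ -1.2579e+5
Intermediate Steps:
t = 853/9 (t = -(-348 - 1*505)/9 = -(-348 - 505)/9 = -⅑*(-853) = 853/9 ≈ 94.778)
u(B) = -85 - 17*B (u(B) = -17*(5 + B) = -85 - 17*B)
a = -2891/9 (a = 853/9 - 1*416 = 853/9 - 416 = -2891/9 ≈ -321.22)
M(o) = -2909/63 - o/7 (M(o) = -2/7 + (-2891/9 - o)/7 = -2/7 + (-413/9 - o/7) = -2909/63 - o/7)
(-2645970 - 1015833)/(M(u(26)) + 1/(-2972733 - 1370438)) = (-2645970 - 1015833)/((-2909/63 - (-85 - 17*26)/7) + 1/(-2972733 - 1370438)) = -3661803/((-2909/63 - (-85 - 442)/7) + 1/(-4343171)) = -3661803/((-2909/63 - ⅐*(-527)) - 1/4343171) = -3661803/((-2909/63 + 527/7) - 1/4343171) = -3661803/(262/9 - 1/4343171) = -3661803/1137910793/39088539 = -3661803*39088539/1137910793 = -143134529375817/1137910793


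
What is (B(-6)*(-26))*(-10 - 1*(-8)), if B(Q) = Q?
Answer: -312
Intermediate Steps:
(B(-6)*(-26))*(-10 - 1*(-8)) = (-6*(-26))*(-10 - 1*(-8)) = 156*(-10 + 8) = 156*(-2) = -312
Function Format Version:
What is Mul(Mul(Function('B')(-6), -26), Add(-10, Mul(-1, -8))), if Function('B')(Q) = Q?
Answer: -312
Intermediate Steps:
Mul(Mul(Function('B')(-6), -26), Add(-10, Mul(-1, -8))) = Mul(Mul(-6, -26), Add(-10, Mul(-1, -8))) = Mul(156, Add(-10, 8)) = Mul(156, -2) = -312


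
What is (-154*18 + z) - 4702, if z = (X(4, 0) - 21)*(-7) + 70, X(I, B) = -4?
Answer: -7229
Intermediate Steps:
z = 245 (z = (-4 - 21)*(-7) + 70 = -25*(-7) + 70 = 175 + 70 = 245)
(-154*18 + z) - 4702 = (-154*18 + 245) - 4702 = (-2772 + 245) - 4702 = -2527 - 4702 = -7229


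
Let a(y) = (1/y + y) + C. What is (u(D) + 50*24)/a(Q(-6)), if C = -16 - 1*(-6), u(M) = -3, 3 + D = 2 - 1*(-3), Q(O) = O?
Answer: -7182/97 ≈ -74.041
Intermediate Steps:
D = 2 (D = -3 + (2 - 1*(-3)) = -3 + (2 + 3) = -3 + 5 = 2)
C = -10 (C = -16 + 6 = -10)
a(y) = -10 + y + 1/y (a(y) = (1/y + y) - 10 = (y + 1/y) - 10 = -10 + y + 1/y)
(u(D) + 50*24)/a(Q(-6)) = (-3 + 50*24)/(-10 - 6 + 1/(-6)) = (-3 + 1200)/(-10 - 6 - ⅙) = 1197/(-97/6) = 1197*(-6/97) = -7182/97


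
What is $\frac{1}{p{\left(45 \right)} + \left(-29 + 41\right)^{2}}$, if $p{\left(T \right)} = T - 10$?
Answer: $\frac{1}{179} \approx 0.0055866$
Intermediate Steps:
$p{\left(T \right)} = -10 + T$ ($p{\left(T \right)} = T - 10 = -10 + T$)
$\frac{1}{p{\left(45 \right)} + \left(-29 + 41\right)^{2}} = \frac{1}{\left(-10 + 45\right) + \left(-29 + 41\right)^{2}} = \frac{1}{35 + 12^{2}} = \frac{1}{35 + 144} = \frac{1}{179}$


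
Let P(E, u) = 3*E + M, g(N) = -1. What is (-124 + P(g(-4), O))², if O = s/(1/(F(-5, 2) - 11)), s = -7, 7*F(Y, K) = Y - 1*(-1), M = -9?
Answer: 18496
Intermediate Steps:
F(Y, K) = ⅐ + Y/7 (F(Y, K) = (Y - 1*(-1))/7 = (Y + 1)/7 = (1 + Y)/7 = ⅐ + Y/7)
O = 81 (O = -7/(1/((⅐ + (⅐)*(-5)) - 11)) = -7/(1/((⅐ - 5/7) - 11)) = -7/(1/(-4/7 - 11)) = -7/(1/(-81/7)) = -7/(-7/81) = -7*(-81/7) = 81)
P(E, u) = -9 + 3*E (P(E, u) = 3*E - 9 = -9 + 3*E)
(-124 + P(g(-4), O))² = (-124 + (-9 + 3*(-1)))² = (-124 + (-9 - 3))² = (-124 - 12)² = (-136)² = 18496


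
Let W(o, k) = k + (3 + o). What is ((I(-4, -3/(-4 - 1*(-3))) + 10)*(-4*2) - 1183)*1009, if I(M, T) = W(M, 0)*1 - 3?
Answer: -1242079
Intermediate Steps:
W(o, k) = 3 + k + o
I(M, T) = M (I(M, T) = (3 + 0 + M)*1 - 3 = (3 + M)*1 - 3 = (3 + M) - 3 = M)
((I(-4, -3/(-4 - 1*(-3))) + 10)*(-4*2) - 1183)*1009 = ((-4 + 10)*(-4*2) - 1183)*1009 = (6*(-8) - 1183)*1009 = (-48 - 1183)*1009 = -1231*1009 = -1242079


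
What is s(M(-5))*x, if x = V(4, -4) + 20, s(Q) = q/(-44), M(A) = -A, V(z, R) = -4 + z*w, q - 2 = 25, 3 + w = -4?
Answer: 81/11 ≈ 7.3636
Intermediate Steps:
w = -7 (w = -3 - 4 = -7)
q = 27 (q = 2 + 25 = 27)
V(z, R) = -4 - 7*z (V(z, R) = -4 + z*(-7) = -4 - 7*z)
s(Q) = -27/44 (s(Q) = 27/(-44) = 27*(-1/44) = -27/44)
x = -12 (x = (-4 - 7*4) + 20 = (-4 - 28) + 20 = -32 + 20 = -12)
s(M(-5))*x = -27/44*(-12) = 81/11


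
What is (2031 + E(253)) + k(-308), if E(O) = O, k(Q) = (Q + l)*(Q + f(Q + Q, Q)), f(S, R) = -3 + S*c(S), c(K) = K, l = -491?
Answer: -302934571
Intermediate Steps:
f(S, R) = -3 + S² (f(S, R) = -3 + S*S = -3 + S²)
k(Q) = (-491 + Q)*(-3 + Q + 4*Q²) (k(Q) = (Q - 491)*(Q + (-3 + (Q + Q)²)) = (-491 + Q)*(Q + (-3 + (2*Q)²)) = (-491 + Q)*(Q + (-3 + 4*Q²)) = (-491 + Q)*(-3 + Q + 4*Q²))
(2031 + E(253)) + k(-308) = (2031 + 253) + (1473 - 1963*(-308)² - 494*(-308) + 4*(-308)³) = 2284 + (1473 - 1963*94864 + 152152 + 4*(-29218112)) = 2284 + (1473 - 186218032 + 152152 - 116872448) = 2284 - 302936855 = -302934571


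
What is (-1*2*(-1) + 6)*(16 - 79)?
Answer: -504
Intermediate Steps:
(-1*2*(-1) + 6)*(16 - 79) = (-2*(-1) + 6)*(-63) = (2 + 6)*(-63) = 8*(-63) = -504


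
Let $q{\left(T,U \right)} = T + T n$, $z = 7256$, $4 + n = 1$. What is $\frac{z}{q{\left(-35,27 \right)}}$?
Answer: $\frac{3628}{35} \approx 103.66$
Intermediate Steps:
$n = -3$ ($n = -4 + 1 = -3$)
$q{\left(T,U \right)} = - 2 T$ ($q{\left(T,U \right)} = T + T \left(-3\right) = T - 3 T = - 2 T$)
$\frac{z}{q{\left(-35,27 \right)}} = \frac{7256}{\left(-2\right) \left(-35\right)} = \frac{7256}{70} = 7256 \cdot \frac{1}{70} = \frac{3628}{35}$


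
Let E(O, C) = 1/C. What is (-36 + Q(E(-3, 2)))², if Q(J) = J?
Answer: 5041/4 ≈ 1260.3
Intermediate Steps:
(-36 + Q(E(-3, 2)))² = (-36 + 1/2)² = (-36 + ½)² = (-71/2)² = 5041/4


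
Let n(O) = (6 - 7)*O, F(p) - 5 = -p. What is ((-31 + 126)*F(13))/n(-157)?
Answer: -760/157 ≈ -4.8408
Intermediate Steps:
F(p) = 5 - p
n(O) = -O
((-31 + 126)*F(13))/n(-157) = ((-31 + 126)*(5 - 1*13))/((-1*(-157))) = (95*(5 - 13))/157 = (95*(-8))*(1/157) = -760*1/157 = -760/157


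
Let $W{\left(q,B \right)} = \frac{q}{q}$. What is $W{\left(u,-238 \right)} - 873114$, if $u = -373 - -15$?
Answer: $-873113$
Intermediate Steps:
$u = -358$ ($u = -373 + 15 = -358$)
$W{\left(q,B \right)} = 1$
$W{\left(u,-238 \right)} - 873114 = 1 - 873114 = -873113$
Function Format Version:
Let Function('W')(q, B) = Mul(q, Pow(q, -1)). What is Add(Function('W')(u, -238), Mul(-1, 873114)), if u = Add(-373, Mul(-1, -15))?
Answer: -873113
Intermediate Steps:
u = -358 (u = Add(-373, 15) = -358)
Function('W')(q, B) = 1
Add(Function('W')(u, -238), Mul(-1, 873114)) = Add(1, Mul(-1, 873114)) = Add(1, -873114) = -873113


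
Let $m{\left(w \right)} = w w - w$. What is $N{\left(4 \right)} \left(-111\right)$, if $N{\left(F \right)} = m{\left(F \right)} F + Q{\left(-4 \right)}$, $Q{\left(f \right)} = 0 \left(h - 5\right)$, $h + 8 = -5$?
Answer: $-5328$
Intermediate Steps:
$m{\left(w \right)} = w^{2} - w$
$h = -13$ ($h = -8 - 5 = -13$)
$Q{\left(f \right)} = 0$ ($Q{\left(f \right)} = 0 \left(-13 - 5\right) = 0 \left(-18\right) = 0$)
$N{\left(F \right)} = F^{2} \left(-1 + F\right)$ ($N{\left(F \right)} = F \left(-1 + F\right) F + 0 = F^{2} \left(-1 + F\right) + 0 = F^{2} \left(-1 + F\right)$)
$N{\left(4 \right)} \left(-111\right) = 4^{2} \left(-1 + 4\right) \left(-111\right) = 16 \cdot 3 \left(-111\right) = 48 \left(-111\right) = -5328$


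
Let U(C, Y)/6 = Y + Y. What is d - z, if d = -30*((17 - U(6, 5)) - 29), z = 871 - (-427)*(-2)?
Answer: 2143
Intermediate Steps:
U(C, Y) = 12*Y (U(C, Y) = 6*(Y + Y) = 6*(2*Y) = 12*Y)
z = 17 (z = 871 - 1*854 = 871 - 854 = 17)
d = 2160 (d = -30*((17 - 12*5) - 29) = -30*((17 - 1*60) - 29) = -30*((17 - 60) - 29) = -30*(-43 - 29) = -30*(-72) = 2160)
d - z = 2160 - 1*17 = 2160 - 17 = 2143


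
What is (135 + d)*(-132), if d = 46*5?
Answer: -48180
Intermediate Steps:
d = 230
(135 + d)*(-132) = (135 + 230)*(-132) = 365*(-132) = -48180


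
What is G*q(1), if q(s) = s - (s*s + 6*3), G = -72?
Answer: 1296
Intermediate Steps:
q(s) = -18 + s - s² (q(s) = s - (s² + 18) = s - (18 + s²) = s + (-18 - s²) = -18 + s - s²)
G*q(1) = -72*(-18 + 1 - 1*1²) = -72*(-18 + 1 - 1*1) = -72*(-18 + 1 - 1) = -72*(-18) = 1296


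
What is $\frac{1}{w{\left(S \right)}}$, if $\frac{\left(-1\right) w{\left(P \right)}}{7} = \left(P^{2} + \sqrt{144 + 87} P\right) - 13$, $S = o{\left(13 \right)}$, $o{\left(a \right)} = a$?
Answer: $\frac{4}{2639} - \frac{\sqrt{231}}{7917} \approx -0.00040403$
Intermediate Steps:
$S = 13$
$w{\left(P \right)} = 91 - 7 P^{2} - 7 P \sqrt{231}$ ($w{\left(P \right)} = - 7 \left(\left(P^{2} + \sqrt{144 + 87} P\right) - 13\right) = - 7 \left(\left(P^{2} + \sqrt{231} P\right) - 13\right) = - 7 \left(\left(P^{2} + P \sqrt{231}\right) - 13\right) = - 7 \left(-13 + P^{2} + P \sqrt{231}\right) = 91 - 7 P^{2} - 7 P \sqrt{231}$)
$\frac{1}{w{\left(S \right)}} = \frac{1}{91 - 7 \cdot 13^{2} - 91 \sqrt{231}} = \frac{1}{91 - 1183 - 91 \sqrt{231}} = \frac{1}{-1092 - 91 \sqrt{231}}$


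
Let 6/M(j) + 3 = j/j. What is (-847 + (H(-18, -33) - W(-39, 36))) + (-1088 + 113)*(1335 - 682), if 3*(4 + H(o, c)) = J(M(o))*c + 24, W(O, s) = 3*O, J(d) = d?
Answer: -637368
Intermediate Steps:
M(j) = -3 (M(j) = 6/(-3 + j/j) = 6/(-3 + 1) = 6/(-2) = 6*(-1/2) = -3)
H(o, c) = 4 - c (H(o, c) = -4 + (-3*c + 24)/3 = -4 + (24 - 3*c)/3 = -4 + (8 - c) = 4 - c)
(-847 + (H(-18, -33) - W(-39, 36))) + (-1088 + 113)*(1335 - 682) = (-847 + ((4 - 1*(-33)) - 3*(-39))) + (-1088 + 113)*(1335 - 682) = (-847 + ((4 + 33) - 1*(-117))) - 975*653 = (-847 + (37 + 117)) - 636675 = (-847 + 154) - 636675 = -693 - 636675 = -637368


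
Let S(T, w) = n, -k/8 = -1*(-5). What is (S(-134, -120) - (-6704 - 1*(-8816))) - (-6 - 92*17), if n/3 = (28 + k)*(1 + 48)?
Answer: -2306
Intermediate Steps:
k = -40 (k = -(-8)*(-5) = -8*5 = -40)
n = -1764 (n = 3*((28 - 40)*(1 + 48)) = 3*(-12*49) = 3*(-588) = -1764)
S(T, w) = -1764
(S(-134, -120) - (-6704 - 1*(-8816))) - (-6 - 92*17) = (-1764 - (-6704 - 1*(-8816))) - (-6 - 92*17) = (-1764 - (-6704 + 8816)) - (-6 - 1564) = (-1764 - 1*2112) - 1*(-1570) = (-1764 - 2112) + 1570 = -3876 + 1570 = -2306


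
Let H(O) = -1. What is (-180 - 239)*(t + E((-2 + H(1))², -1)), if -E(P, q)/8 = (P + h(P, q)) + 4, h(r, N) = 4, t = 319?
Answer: -76677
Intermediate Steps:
E(P, q) = -64 - 8*P (E(P, q) = -8*((P + 4) + 4) = -8*((4 + P) + 4) = -8*(8 + P) = -64 - 8*P)
(-180 - 239)*(t + E((-2 + H(1))², -1)) = (-180 - 239)*(319 + (-64 - 8*(-2 - 1)²)) = -419*(319 + (-64 - 8*(-3)²)) = -419*(319 + (-64 - 8*9)) = -419*(319 + (-64 - 72)) = -419*(319 - 136) = -419*183 = -76677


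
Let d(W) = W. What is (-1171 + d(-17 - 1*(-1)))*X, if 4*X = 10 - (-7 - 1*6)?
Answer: -27301/4 ≈ -6825.3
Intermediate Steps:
X = 23/4 (X = (10 - (-7 - 1*6))/4 = (10 - (-7 - 6))/4 = (10 - 1*(-13))/4 = (10 + 13)/4 = (1/4)*23 = 23/4 ≈ 5.7500)
(-1171 + d(-17 - 1*(-1)))*X = (-1171 + (-17 - 1*(-1)))*(23/4) = (-1171 + (-17 + 1))*(23/4) = (-1171 - 16)*(23/4) = -1187*23/4 = -27301/4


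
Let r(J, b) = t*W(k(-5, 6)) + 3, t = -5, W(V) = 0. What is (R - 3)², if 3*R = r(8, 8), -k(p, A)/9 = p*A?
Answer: 4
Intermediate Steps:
k(p, A) = -9*A*p (k(p, A) = -9*p*A = -9*A*p)
r(J, b) = 3 (r(J, b) = -5*0 + 3 = 0 + 3 = 3)
R = 1 (R = (⅓)*3 = 1)
(R - 3)² = (1 - 3)² = (-2)² = 4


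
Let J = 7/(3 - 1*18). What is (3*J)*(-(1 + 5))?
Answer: 42/5 ≈ 8.4000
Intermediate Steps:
J = -7/15 (J = 7/(3 - 18) = 7/(-15) = 7*(-1/15) = -7/15 ≈ -0.46667)
(3*J)*(-(1 + 5)) = (3*(-7/15))*(-(1 + 5)) = -(-7)*6/5 = -7/5*(-6) = 42/5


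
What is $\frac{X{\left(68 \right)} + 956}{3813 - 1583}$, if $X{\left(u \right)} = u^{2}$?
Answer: $\frac{558}{223} \approx 2.5022$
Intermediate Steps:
$\frac{X{\left(68 \right)} + 956}{3813 - 1583} = \frac{68^{2} + 956}{3813 - 1583} = \frac{4624 + 956}{2230} = 5580 \cdot \frac{1}{2230} = \frac{558}{223}$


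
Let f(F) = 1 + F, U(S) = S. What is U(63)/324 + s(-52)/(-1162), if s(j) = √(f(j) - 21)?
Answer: 7/36 - 3*I*√2/581 ≈ 0.19444 - 0.0073023*I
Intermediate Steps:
s(j) = √(-20 + j) (s(j) = √((1 + j) - 21) = √(-20 + j))
U(63)/324 + s(-52)/(-1162) = 63/324 + √(-20 - 52)/(-1162) = 63*(1/324) + √(-72)*(-1/1162) = 7/36 + (6*I*√2)*(-1/1162) = 7/36 - 3*I*√2/581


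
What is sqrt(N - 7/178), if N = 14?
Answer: sqrt(442330)/178 ≈ 3.7364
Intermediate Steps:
sqrt(N - 7/178) = sqrt(14 - 7/178) = sqrt(2485/178) = sqrt(442330)/178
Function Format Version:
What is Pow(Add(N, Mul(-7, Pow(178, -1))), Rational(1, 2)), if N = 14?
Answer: Mul(Rational(1, 178), Pow(442330, Rational(1, 2))) ≈ 3.7364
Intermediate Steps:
Pow(Add(N, Mul(-7, Pow(178, -1))), Rational(1, 2)) = Pow(Add(14, Mul(-7, Pow(178, -1))), Rational(1, 2)) = Pow(Add(14, Mul(-7, Rational(1, 178))), Rational(1, 2)) = Pow(Add(14, Rational(-7, 178)), Rational(1, 2)) = Pow(Rational(2485, 178), Rational(1, 2)) = Mul(Rational(1, 178), Pow(442330, Rational(1, 2)))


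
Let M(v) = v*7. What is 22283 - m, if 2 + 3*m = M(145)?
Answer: 65836/3 ≈ 21945.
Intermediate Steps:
M(v) = 7*v
m = 1013/3 (m = -2/3 + (7*145)/3 = -2/3 + (1/3)*1015 = -2/3 + 1015/3 = 1013/3 ≈ 337.67)
22283 - m = 22283 - 1*1013/3 = 22283 - 1013/3 = 65836/3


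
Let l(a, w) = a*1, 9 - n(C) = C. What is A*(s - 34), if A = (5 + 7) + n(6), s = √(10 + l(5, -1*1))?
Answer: -510 + 15*√15 ≈ -451.91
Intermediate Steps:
n(C) = 9 - C
l(a, w) = a
s = √15 (s = √(10 + 5) = √15 ≈ 3.8730)
A = 15 (A = (5 + 7) + (9 - 1*6) = 12 + (9 - 6) = 12 + 3 = 15)
A*(s - 34) = 15*(√15 - 34) = 15*(-34 + √15) = -510 + 15*√15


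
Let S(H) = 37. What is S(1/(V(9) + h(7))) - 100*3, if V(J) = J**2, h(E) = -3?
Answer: -263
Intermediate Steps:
S(1/(V(9) + h(7))) - 100*3 = 37 - 100*3 = 37 - 300 = -263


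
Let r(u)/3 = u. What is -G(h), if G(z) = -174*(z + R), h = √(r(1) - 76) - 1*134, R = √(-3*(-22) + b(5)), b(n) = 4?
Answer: -23316 + 174*√70 + 174*I*√73 ≈ -21860.0 + 1486.7*I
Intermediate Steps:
r(u) = 3*u
R = √70 (R = √(-3*(-22) + 4) = √(66 + 4) = √70 ≈ 8.3666)
h = -134 + I*√73 (h = √(3*1 - 76) - 1*134 = √(3 - 76) - 134 = √(-73) - 134 = I*√73 - 134 = -134 + I*√73 ≈ -134.0 + 8.544*I)
G(z) = -174*z - 174*√70 (G(z) = -174*(z + √70) = -174*z - 174*√70)
-G(h) = -(-174*(-134 + I*√73) - 174*√70) = -((23316 - 174*I*√73) - 174*√70) = -(23316 - 174*√70 - 174*I*√73) = -23316 + 174*√70 + 174*I*√73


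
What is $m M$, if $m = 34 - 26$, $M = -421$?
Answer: $-3368$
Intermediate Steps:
$m = 8$ ($m = 34 - 26 = 8$)
$m M = 8 \left(-421\right) = -3368$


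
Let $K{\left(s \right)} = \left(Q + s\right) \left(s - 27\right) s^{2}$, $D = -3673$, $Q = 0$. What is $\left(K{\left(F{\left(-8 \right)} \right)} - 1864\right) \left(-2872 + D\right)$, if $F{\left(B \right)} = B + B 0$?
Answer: $-105086520$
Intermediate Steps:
$F{\left(B \right)} = B$ ($F{\left(B \right)} = B + 0 = B$)
$K{\left(s \right)} = s^{3} \left(-27 + s\right)$ ($K{\left(s \right)} = \left(0 + s\right) \left(s - 27\right) s^{2} = s \left(-27 + s\right) s^{2} = s^{3} \left(-27 + s\right)$)
$\left(K{\left(F{\left(-8 \right)} \right)} - 1864\right) \left(-2872 + D\right) = \left(\left(-8\right)^{3} \left(-27 - 8\right) - 1864\right) \left(-2872 - 3673\right) = \left(\left(-512\right) \left(-35\right) - 1864\right) \left(-6545\right) = \left(17920 - 1864\right) \left(-6545\right) = 16056 \left(-6545\right) = -105086520$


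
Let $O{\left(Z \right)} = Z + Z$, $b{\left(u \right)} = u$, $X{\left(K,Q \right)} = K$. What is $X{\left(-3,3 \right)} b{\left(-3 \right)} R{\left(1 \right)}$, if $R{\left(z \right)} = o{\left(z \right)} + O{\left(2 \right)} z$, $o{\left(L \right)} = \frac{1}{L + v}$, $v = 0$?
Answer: $45$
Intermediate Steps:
$o{\left(L \right)} = \frac{1}{L}$ ($o{\left(L \right)} = \frac{1}{L + 0} = \frac{1}{L}$)
$O{\left(Z \right)} = 2 Z$
$R{\left(z \right)} = \frac{1}{z} + 4 z$ ($R{\left(z \right)} = \frac{1}{z} + 2 \cdot 2 z = \frac{1}{z} + 4 z$)
$X{\left(-3,3 \right)} b{\left(-3 \right)} R{\left(1 \right)} = \left(-3\right) \left(-3\right) \left(1^{-1} + 4 \cdot 1\right) = 9 \left(1 + 4\right) = 9 \cdot 5 = 45$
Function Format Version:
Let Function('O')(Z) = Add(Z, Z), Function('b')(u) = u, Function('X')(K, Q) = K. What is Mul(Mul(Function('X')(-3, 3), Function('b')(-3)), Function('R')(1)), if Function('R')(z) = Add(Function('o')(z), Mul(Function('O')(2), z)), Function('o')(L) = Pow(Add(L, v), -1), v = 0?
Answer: 45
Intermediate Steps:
Function('o')(L) = Pow(L, -1) (Function('o')(L) = Pow(Add(L, 0), -1) = Pow(L, -1))
Function('O')(Z) = Mul(2, Z)
Function('R')(z) = Add(Pow(z, -1), Mul(4, z)) (Function('R')(z) = Add(Pow(z, -1), Mul(Mul(2, 2), z)) = Add(Pow(z, -1), Mul(4, z)))
Mul(Mul(Function('X')(-3, 3), Function('b')(-3)), Function('R')(1)) = Mul(Mul(-3, -3), Add(Pow(1, -1), Mul(4, 1))) = Mul(9, Add(1, 4)) = Mul(9, 5) = 45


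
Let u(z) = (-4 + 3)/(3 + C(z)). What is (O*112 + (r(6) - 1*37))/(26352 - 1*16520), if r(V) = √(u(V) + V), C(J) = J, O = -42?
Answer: -4741/9832 + √53/29496 ≈ -0.48195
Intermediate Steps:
u(z) = -1/(3 + z) (u(z) = (-4 + 3)/(3 + z) = -1/(3 + z))
r(V) = √(V - 1/(3 + V)) (r(V) = √(-1/(3 + V) + V) = √(V - 1/(3 + V)))
(O*112 + (r(6) - 1*37))/(26352 - 1*16520) = (-42*112 + (√((-1 + 6*(3 + 6))/(3 + 6)) - 1*37))/(26352 - 1*16520) = (-4704 + (√((-1 + 6*9)/9) - 37))/(26352 - 16520) = (-4704 + (√((-1 + 54)/9) - 37))/9832 = (-4704 + (√((⅑)*53) - 37))*(1/9832) = (-4704 + (√(53/9) - 37))*(1/9832) = (-4704 + (√53/3 - 37))*(1/9832) = (-4704 + (-37 + √53/3))*(1/9832) = (-4741 + √53/3)*(1/9832) = -4741/9832 + √53/29496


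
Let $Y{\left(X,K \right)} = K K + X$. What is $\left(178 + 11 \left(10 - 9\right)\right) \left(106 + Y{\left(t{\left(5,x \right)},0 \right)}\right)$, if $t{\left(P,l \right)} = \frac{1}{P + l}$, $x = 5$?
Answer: $\frac{200529}{10} \approx 20053.0$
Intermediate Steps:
$Y{\left(X,K \right)} = X + K^{2}$ ($Y{\left(X,K \right)} = K^{2} + X = X + K^{2}$)
$\left(178 + 11 \left(10 - 9\right)\right) \left(106 + Y{\left(t{\left(5,x \right)},0 \right)}\right) = \left(178 + 11 \left(10 - 9\right)\right) \left(106 + \left(\frac{1}{5 + 5} + 0^{2}\right)\right) = \left(178 + 11 \cdot 1\right) \left(106 + \left(\frac{1}{10} + 0\right)\right) = \left(178 + 11\right) \left(106 + \left(\frac{1}{10} + 0\right)\right) = 189 \left(106 + \frac{1}{10}\right) = 189 \cdot \frac{1061}{10} = \frac{200529}{10}$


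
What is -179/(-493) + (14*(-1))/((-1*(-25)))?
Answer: -2427/12325 ≈ -0.19692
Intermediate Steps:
-179/(-493) + (14*(-1))/((-1*(-25))) = -179*(-1/493) - 14/25 = 179/493 - 14*1/25 = 179/493 - 14/25 = -2427/12325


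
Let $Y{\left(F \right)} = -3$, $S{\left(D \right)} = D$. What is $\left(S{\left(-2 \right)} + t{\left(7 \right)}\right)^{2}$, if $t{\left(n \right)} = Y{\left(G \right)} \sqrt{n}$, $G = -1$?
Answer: $67 + 12 \sqrt{7} \approx 98.749$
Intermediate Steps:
$t{\left(n \right)} = - 3 \sqrt{n}$
$\left(S{\left(-2 \right)} + t{\left(7 \right)}\right)^{2} = \left(-2 - 3 \sqrt{7}\right)^{2}$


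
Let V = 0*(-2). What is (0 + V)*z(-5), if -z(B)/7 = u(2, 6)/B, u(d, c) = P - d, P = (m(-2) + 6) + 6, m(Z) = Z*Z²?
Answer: 0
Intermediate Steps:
m(Z) = Z³
P = 4 (P = ((-2)³ + 6) + 6 = (-8 + 6) + 6 = -2 + 6 = 4)
V = 0
u(d, c) = 4 - d
z(B) = -14/B (z(B) = -7*(4 - 1*2)/B = -7*(4 - 2)/B = -14/B)
(0 + V)*z(-5) = (0 + 0)*(-14/(-5)) = 0*(-14*(-⅕)) = 0*(14/5) = 0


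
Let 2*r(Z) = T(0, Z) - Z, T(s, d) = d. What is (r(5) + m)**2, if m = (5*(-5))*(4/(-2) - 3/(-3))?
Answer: 625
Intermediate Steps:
r(Z) = 0 (r(Z) = (Z - Z)/2 = (1/2)*0 = 0)
m = 25 (m = -25*(4*(-1/2) - 3*(-1/3)) = -25*(-2 + 1) = -25*(-1) = 25)
(r(5) + m)**2 = (0 + 25)**2 = 25**2 = 625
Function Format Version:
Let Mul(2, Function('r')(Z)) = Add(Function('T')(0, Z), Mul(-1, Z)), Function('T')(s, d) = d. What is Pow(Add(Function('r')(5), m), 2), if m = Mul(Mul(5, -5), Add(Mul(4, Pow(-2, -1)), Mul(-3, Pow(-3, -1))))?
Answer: 625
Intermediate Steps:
Function('r')(Z) = 0 (Function('r')(Z) = Mul(Rational(1, 2), Add(Z, Mul(-1, Z))) = Mul(Rational(1, 2), 0) = 0)
m = 25 (m = Mul(-25, Add(Mul(4, Rational(-1, 2)), Mul(-3, Rational(-1, 3)))) = Mul(-25, Add(-2, 1)) = Mul(-25, -1) = 25)
Pow(Add(Function('r')(5), m), 2) = Pow(Add(0, 25), 2) = Pow(25, 2) = 625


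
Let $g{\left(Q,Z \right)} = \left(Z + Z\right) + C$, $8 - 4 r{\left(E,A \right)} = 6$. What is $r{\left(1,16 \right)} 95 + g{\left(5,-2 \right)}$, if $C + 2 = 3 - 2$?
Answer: $\frac{85}{2} \approx 42.5$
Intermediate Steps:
$C = -1$ ($C = -2 + \left(3 - 2\right) = -2 + 1 = -1$)
$r{\left(E,A \right)} = \frac{1}{2}$ ($r{\left(E,A \right)} = 2 - \frac{3}{2} = \frac{1}{2}$)
$g{\left(Q,Z \right)} = -1 + 2 Z$ ($g{\left(Q,Z \right)} = \left(Z + Z\right) - 1 = 2 Z - 1 = -1 + 2 Z$)
$r{\left(1,16 \right)} 95 + g{\left(5,-2 \right)} = \frac{1}{2} \cdot 95 + \left(-1 + 2 \left(-2\right)\right) = \frac{95}{2} - 5 = \frac{85}{2}$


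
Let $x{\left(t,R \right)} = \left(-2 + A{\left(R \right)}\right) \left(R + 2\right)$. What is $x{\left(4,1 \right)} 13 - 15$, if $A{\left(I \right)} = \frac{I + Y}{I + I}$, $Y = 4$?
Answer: $\frac{9}{2} \approx 4.5$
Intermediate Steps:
$A{\left(I \right)} = \frac{4 + I}{2 I}$ ($A{\left(I \right)} = \frac{I + 4}{I + I} = \frac{4 + I}{2 I}$)
$x{\left(t,R \right)} = \left(-2 + \frac{4 + R}{2 R}\right) \left(2 + R\right)$ ($x{\left(t,R \right)} = \left(-2 + \frac{4 + R}{2 R}\right) \left(R + 2\right) = \left(-2 + \frac{4 + R}{2 R}\right) \left(2 + R\right)$)
$x{\left(4,1 \right)} 13 - 15 = \left(-1 + \frac{4}{1} - \frac{3}{2}\right) 13 - 15 = \left(-1 + 4 \cdot 1 - \frac{3}{2}\right) 13 - 15 = \left(-1 + 4 - \frac{3}{2}\right) 13 - 15 = \frac{3}{2} \cdot 13 - 15 = \frac{39}{2} - 15 = \frac{9}{2}$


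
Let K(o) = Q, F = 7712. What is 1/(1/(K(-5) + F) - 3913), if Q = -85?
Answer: -7627/29844450 ≈ -0.00025556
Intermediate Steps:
K(o) = -85
1/(1/(K(-5) + F) - 3913) = 1/(1/(-85 + 7712) - 3913) = 1/(1/7627 - 3913) = 1/(-29844450/7627) = -7627/29844450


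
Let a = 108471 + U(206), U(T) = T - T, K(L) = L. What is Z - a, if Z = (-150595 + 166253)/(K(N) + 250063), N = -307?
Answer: -13545633709/124878 ≈ -1.0847e+5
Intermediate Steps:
U(T) = 0
Z = 7829/124878 (Z = (-150595 + 166253)/(-307 + 250063) = 15658/249756 = 15658*(1/249756) = 7829/124878 ≈ 0.062693)
a = 108471 (a = 108471 + 0 = 108471)
Z - a = 7829/124878 - 1*108471 = 7829/124878 - 108471 = -13545633709/124878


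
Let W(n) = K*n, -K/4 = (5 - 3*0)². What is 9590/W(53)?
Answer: -959/530 ≈ -1.8094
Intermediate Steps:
K = -100 (K = -4*(5 - 3*0)² = -4*(5 + 0)² = -4*5² = -4*25 = -100)
W(n) = -100*n
9590/W(53) = 9590/((-100*53)) = 9590/(-5300) = 9590*(-1/5300) = -959/530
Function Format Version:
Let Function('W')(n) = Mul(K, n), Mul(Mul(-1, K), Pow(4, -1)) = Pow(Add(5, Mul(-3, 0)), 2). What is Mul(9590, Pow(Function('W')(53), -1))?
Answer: Rational(-959, 530) ≈ -1.8094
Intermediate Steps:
K = -100 (K = Mul(-4, Pow(Add(5, Mul(-3, 0)), 2)) = Mul(-4, Pow(Add(5, 0), 2)) = Mul(-4, Pow(5, 2)) = Mul(-4, 25) = -100)
Function('W')(n) = Mul(-100, n)
Mul(9590, Pow(Function('W')(53), -1)) = Mul(9590, Pow(Mul(-100, 53), -1)) = Mul(9590, Pow(-5300, -1)) = Mul(9590, Rational(-1, 5300)) = Rational(-959, 530)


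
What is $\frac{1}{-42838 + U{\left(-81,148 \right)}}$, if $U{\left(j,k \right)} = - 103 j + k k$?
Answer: $- \frac{1}{12591} \approx -7.9422 \cdot 10^{-5}$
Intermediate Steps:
$U{\left(j,k \right)} = k^{2} - 103 j$ ($U{\left(j,k \right)} = - 103 j + k^{2} = k^{2} - 103 j$)
$\frac{1}{-42838 + U{\left(-81,148 \right)}} = \frac{1}{-42838 - \left(-8343 - 148^{2}\right)} = \frac{1}{-42838 + \left(21904 + 8343\right)} = \frac{1}{-42838 + 30247} = \frac{1}{-12591} = - \frac{1}{12591}$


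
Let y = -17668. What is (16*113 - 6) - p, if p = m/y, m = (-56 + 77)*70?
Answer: 2274229/1262 ≈ 1802.1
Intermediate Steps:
m = 1470 (m = 21*70 = 1470)
p = -105/1262 (p = 1470/(-17668) = 1470*(-1/17668) = -105/1262 ≈ -0.083201)
(16*113 - 6) - p = (16*113 - 6) - 1*(-105/1262) = (1808 - 6) + 105/1262 = 1802 + 105/1262 = 2274229/1262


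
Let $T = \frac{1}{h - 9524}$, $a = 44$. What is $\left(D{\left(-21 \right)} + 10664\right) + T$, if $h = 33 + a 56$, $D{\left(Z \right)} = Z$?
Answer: $\frac{74788360}{7027} \approx 10643.0$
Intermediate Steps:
$h = 2497$ ($h = 33 + 44 \cdot 56 = 33 + 2464 = 2497$)
$T = - \frac{1}{7027}$ ($T = \frac{1}{2497 - 9524} = \frac{1}{-7027} = - \frac{1}{7027} \approx -0.00014231$)
$\left(D{\left(-21 \right)} + 10664\right) + T = \left(-21 + 10664\right) - \frac{1}{7027} = 10643 - \frac{1}{7027} = \frac{74788360}{7027}$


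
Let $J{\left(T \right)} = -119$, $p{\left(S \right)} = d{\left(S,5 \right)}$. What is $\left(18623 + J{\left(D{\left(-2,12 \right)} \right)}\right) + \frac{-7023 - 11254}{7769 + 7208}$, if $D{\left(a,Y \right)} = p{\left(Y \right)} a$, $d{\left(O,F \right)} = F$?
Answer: $\frac{277116131}{14977} \approx 18503.0$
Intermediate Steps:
$p{\left(S \right)} = 5$
$D{\left(a,Y \right)} = 5 a$
$\left(18623 + J{\left(D{\left(-2,12 \right)} \right)}\right) + \frac{-7023 - 11254}{7769 + 7208} = \left(18623 - 119\right) + \frac{-7023 - 11254}{7769 + 7208} = 18504 - \frac{18277}{14977} = \frac{277116131}{14977}$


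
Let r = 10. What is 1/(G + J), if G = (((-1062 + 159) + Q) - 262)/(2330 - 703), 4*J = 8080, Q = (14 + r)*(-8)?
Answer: 1627/3285183 ≈ 0.00049525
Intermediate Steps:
Q = -192 (Q = (14 + 10)*(-8) = 24*(-8) = -192)
J = 2020 (J = (¼)*8080 = 2020)
G = -1357/1627 (G = (((-1062 + 159) - 192) - 262)/(2330 - 703) = ((-903 - 192) - 262)/1627 = (-1095 - 262)*(1/1627) = -1357*1/1627 = -1357/1627 ≈ -0.83405)
1/(G + J) = 1/(-1357/1627 + 2020) = 1/(3285183/1627) = 1627/3285183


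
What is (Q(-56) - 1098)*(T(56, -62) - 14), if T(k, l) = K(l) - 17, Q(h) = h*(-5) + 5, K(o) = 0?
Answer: 25203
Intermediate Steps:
Q(h) = 5 - 5*h (Q(h) = -5*h + 5 = 5 - 5*h)
T(k, l) = -17 (T(k, l) = 0 - 17 = -17)
(Q(-56) - 1098)*(T(56, -62) - 14) = ((5 - 5*(-56)) - 1098)*(-17 - 14) = ((5 + 280) - 1098)*(-31) = (285 - 1098)*(-31) = -813*(-31) = 25203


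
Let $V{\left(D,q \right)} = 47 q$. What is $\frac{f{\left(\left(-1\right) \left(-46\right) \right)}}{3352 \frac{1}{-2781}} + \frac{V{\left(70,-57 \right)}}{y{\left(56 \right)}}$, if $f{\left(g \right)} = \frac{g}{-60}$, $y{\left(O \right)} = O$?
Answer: $- \frac{11075763}{234640} \approx -47.203$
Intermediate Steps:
$f{\left(g \right)} = - \frac{g}{60}$ ($f{\left(g \right)} = g \left(- \frac{1}{60}\right) = - \frac{g}{60}$)
$\frac{f{\left(\left(-1\right) \left(-46\right) \right)}}{3352 \frac{1}{-2781}} + \frac{V{\left(70,-57 \right)}}{y{\left(56 \right)}} = \frac{\left(- \frac{1}{60}\right) \left(\left(-1\right) \left(-46\right)\right)}{3352 \frac{1}{-2781}} + \frac{47 \left(-57\right)}{56} = \frac{\left(- \frac{1}{60}\right) 46}{3352 \left(- \frac{1}{2781}\right)} - \frac{2679}{56} = - \frac{23}{30 \left(- \frac{3352}{2781}\right)} - \frac{2679}{56} = \left(- \frac{23}{30}\right) \left(- \frac{2781}{3352}\right) - \frac{2679}{56} = \frac{21321}{33520} - \frac{2679}{56} = - \frac{11075763}{234640}$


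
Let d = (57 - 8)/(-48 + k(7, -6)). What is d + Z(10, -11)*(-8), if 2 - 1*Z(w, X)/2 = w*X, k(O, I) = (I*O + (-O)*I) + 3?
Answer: -80689/45 ≈ -1793.1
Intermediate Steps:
k(O, I) = 3 (k(O, I) = (I*O - I*O) + 3 = 0 + 3 = 3)
Z(w, X) = 4 - 2*X*w (Z(w, X) = 4 - 2*w*X = 4 - 2*X*w)
d = -49/45 (d = (57 - 8)/(-48 + 3) = 49/(-45) = 49*(-1/45) = -49/45 ≈ -1.0889)
d + Z(10, -11)*(-8) = -49/45 + (4 - 2*(-11)*10)*(-8) = -49/45 + (4 + 220)*(-8) = -49/45 + 224*(-8) = -49/45 - 1792 = -80689/45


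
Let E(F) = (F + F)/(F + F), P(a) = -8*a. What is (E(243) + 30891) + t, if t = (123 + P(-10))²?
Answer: 72101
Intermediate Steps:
t = 41209 (t = (123 - 8*(-10))² = (123 + 80)² = 203² = 41209)
E(F) = 1 (E(F) = (2*F)/((2*F)) = (2*F)*(1/(2*F)) = 1)
(E(243) + 30891) + t = (1 + 30891) + 41209 = 30892 + 41209 = 72101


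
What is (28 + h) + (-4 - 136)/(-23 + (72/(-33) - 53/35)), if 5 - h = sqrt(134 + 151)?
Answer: 196537/5139 - sqrt(285) ≈ 21.362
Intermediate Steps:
h = 5 - sqrt(285) (h = 5 - sqrt(134 + 151) = 5 - sqrt(285) ≈ -11.882)
(28 + h) + (-4 - 136)/(-23 + (72/(-33) - 53/35)) = (28 + (5 - sqrt(285))) + (-4 - 136)/(-23 + (72/(-33) - 53/35)) = (33 - sqrt(285)) - 140/(-23 + (72*(-1/33) - 53*1/35)) = (33 - sqrt(285)) - 140/(-23 + (-24/11 - 53/35)) = (33 - sqrt(285)) - 140/(-23 - 1423/385) = (33 - sqrt(285)) - 140/(-10278/385) = (33 - sqrt(285)) - 140*(-385/10278) = (33 - sqrt(285)) + 26950/5139 = 196537/5139 - sqrt(285)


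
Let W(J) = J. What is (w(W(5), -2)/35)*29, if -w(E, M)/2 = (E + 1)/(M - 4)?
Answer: 58/35 ≈ 1.6571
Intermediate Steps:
w(E, M) = -2*(1 + E)/(-4 + M) (w(E, M) = -2*(E + 1)/(M - 4) = -2*(1 + E)/(-4 + M))
(w(W(5), -2)/35)*29 = ((2*(-1 - 1*5)/(-4 - 2))/35)*29 = ((2*(-1 - 5)/(-6))/35)*29 = ((2*(-⅙)*(-6))/35)*29 = ((1/35)*2)*29 = (2/35)*29 = 58/35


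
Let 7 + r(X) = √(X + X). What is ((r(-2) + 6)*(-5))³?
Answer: -1375 + 250*I ≈ -1375.0 + 250.0*I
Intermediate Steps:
r(X) = -7 + √2*√X (r(X) = -7 + √(X + X) = -7 + √(2*X) = -7 + √2*√X)
((r(-2) + 6)*(-5))³ = (((-7 + √2*√(-2)) + 6)*(-5))³ = (((-7 + √2*(I*√2)) + 6)*(-5))³ = (((-7 + 2*I) + 6)*(-5))³ = ((-1 + 2*I)*(-5))³ = (5 - 10*I)³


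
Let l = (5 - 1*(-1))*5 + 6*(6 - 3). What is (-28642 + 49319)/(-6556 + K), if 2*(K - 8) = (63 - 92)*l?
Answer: -20677/7244 ≈ -2.8544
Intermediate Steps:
l = 48 (l = (5 + 1)*5 + 6*3 = 6*5 + 18 = 30 + 18 = 48)
K = -688 (K = 8 + ((63 - 92)*48)/2 = 8 + (-29*48)/2 = 8 + (½)*(-1392) = 8 - 696 = -688)
(-28642 + 49319)/(-6556 + K) = (-28642 + 49319)/(-6556 - 688) = 20677/(-7244) = 20677*(-1/7244) = -20677/7244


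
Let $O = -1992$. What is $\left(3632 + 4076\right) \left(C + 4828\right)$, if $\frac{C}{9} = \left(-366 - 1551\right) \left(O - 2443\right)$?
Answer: $589830674164$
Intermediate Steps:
$C = 76517055$ ($C = 9 \left(-366 - 1551\right) \left(-1992 - 2443\right) = 9 \left(\left(-1917\right) \left(-4435\right)\right) = 9 \cdot 8501895 = 76517055$)
$\left(3632 + 4076\right) \left(C + 4828\right) = \left(3632 + 4076\right) \left(76517055 + 4828\right) = 7708 \cdot 76521883 = 589830674164$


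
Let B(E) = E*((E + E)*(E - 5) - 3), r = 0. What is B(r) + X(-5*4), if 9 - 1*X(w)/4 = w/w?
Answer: 32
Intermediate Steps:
B(E) = E*(-3 + 2*E*(-5 + E)) (B(E) = E*((2*E)*(-5 + E) - 3) = E*(2*E*(-5 + E) - 3) = E*(-3 + 2*E*(-5 + E)))
X(w) = 32 (X(w) = 36 - 4*w/w = 36 - 4*1 = 36 - 4 = 32)
B(r) + X(-5*4) = 0*(-3 - 10*0 + 2*0²) + 32 = 0*(-3 + 0 + 2*0) + 32 = 0*(-3 + 0 + 0) + 32 = 0*(-3) + 32 = 0 + 32 = 32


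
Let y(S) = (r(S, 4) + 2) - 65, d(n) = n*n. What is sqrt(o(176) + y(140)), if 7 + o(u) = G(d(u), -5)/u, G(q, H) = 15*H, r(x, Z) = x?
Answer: sqrt(134695)/44 ≈ 8.3411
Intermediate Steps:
d(n) = n**2
y(S) = -63 + S (y(S) = (S + 2) - 65 = (2 + S) - 65 = -63 + S)
o(u) = -7 - 75/u (o(u) = -7 + (15*(-5))/u = -7 - 75/u)
sqrt(o(176) + y(140)) = sqrt((-7 - 75/176) + (-63 + 140)) = sqrt((-7 - 75*1/176) + 77) = sqrt((-7 - 75/176) + 77) = sqrt(-1307/176 + 77) = sqrt(12245/176) = sqrt(134695)/44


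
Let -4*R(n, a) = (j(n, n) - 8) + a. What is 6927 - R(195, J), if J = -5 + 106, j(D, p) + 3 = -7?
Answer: 27791/4 ≈ 6947.8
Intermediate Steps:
j(D, p) = -10 (j(D, p) = -3 - 7 = -10)
J = 101
R(n, a) = 9/2 - a/4 (R(n, a) = -((-10 - 8) + a)/4 = -(-18 + a)/4 = 9/2 - a/4)
6927 - R(195, J) = 6927 - (9/2 - ¼*101) = 6927 - (9/2 - 101/4) = 6927 - 1*(-83/4) = 6927 + 83/4 = 27791/4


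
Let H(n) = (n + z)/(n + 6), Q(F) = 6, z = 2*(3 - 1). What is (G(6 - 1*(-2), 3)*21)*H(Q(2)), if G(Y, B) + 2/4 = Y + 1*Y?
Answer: 1085/4 ≈ 271.25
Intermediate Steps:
G(Y, B) = -½ + 2*Y (G(Y, B) = -½ + (Y + 1*Y) = -½ + (Y + Y) = -½ + 2*Y)
z = 4 (z = 2*2 = 4)
H(n) = (4 + n)/(6 + n) (H(n) = (n + 4)/(n + 6) = (4 + n)/(6 + n))
(G(6 - 1*(-2), 3)*21)*H(Q(2)) = ((-½ + 2*(6 - 1*(-2)))*21)*((4 + 6)/(6 + 6)) = ((-½ + 2*(6 + 2))*21)*(10/12) = ((-½ + 2*8)*21)*((1/12)*10) = ((-½ + 16)*21)*(⅚) = ((31/2)*21)*(⅚) = (651/2)*(⅚) = 1085/4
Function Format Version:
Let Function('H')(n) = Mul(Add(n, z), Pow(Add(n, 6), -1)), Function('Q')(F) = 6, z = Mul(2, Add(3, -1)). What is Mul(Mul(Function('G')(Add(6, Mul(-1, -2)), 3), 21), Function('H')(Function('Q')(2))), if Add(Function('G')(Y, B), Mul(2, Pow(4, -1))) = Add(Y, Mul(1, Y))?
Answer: Rational(1085, 4) ≈ 271.25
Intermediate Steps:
Function('G')(Y, B) = Add(Rational(-1, 2), Mul(2, Y)) (Function('G')(Y, B) = Add(Rational(-1, 2), Add(Y, Mul(1, Y))) = Add(Rational(-1, 2), Add(Y, Y)) = Add(Rational(-1, 2), Mul(2, Y)))
z = 4 (z = Mul(2, 2) = 4)
Function('H')(n) = Mul(Pow(Add(6, n), -1), Add(4, n)) (Function('H')(n) = Mul(Add(n, 4), Pow(Add(n, 6), -1)) = Mul(Add(4, n), Pow(Add(6, n), -1)) = Mul(Pow(Add(6, n), -1), Add(4, n)))
Mul(Mul(Function('G')(Add(6, Mul(-1, -2)), 3), 21), Function('H')(Function('Q')(2))) = Mul(Mul(Add(Rational(-1, 2), Mul(2, Add(6, Mul(-1, -2)))), 21), Mul(Pow(Add(6, 6), -1), Add(4, 6))) = Mul(Mul(Add(Rational(-1, 2), Mul(2, Add(6, 2))), 21), Mul(Pow(12, -1), 10)) = Mul(Mul(Add(Rational(-1, 2), Mul(2, 8)), 21), Mul(Rational(1, 12), 10)) = Mul(Mul(Add(Rational(-1, 2), 16), 21), Rational(5, 6)) = Mul(Mul(Rational(31, 2), 21), Rational(5, 6)) = Mul(Rational(651, 2), Rational(5, 6)) = Rational(1085, 4)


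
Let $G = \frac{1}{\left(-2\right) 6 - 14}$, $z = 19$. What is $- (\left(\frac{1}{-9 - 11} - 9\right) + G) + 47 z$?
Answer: $\frac{234543}{260} \approx 902.09$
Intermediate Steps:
$G = - \frac{1}{26}$ ($G = \frac{1}{-12 - 14} = \frac{1}{-26} = - \frac{1}{26} \approx -0.038462$)
$- (\left(\frac{1}{-9 - 11} - 9\right) + G) + 47 z = - (\left(\frac{1}{-9 - 11} - 9\right) - \frac{1}{26}) + 47 \cdot 19 = - (\left(\frac{1}{-20} - 9\right) - \frac{1}{26}) + 893 = - (\left(- \frac{1}{20} - 9\right) - \frac{1}{26}) + 893 = - (- \frac{181}{20} - \frac{1}{26}) + 893 = \left(-1\right) \left(- \frac{2363}{260}\right) + 893 = \frac{2363}{260} + 893 = \frac{234543}{260}$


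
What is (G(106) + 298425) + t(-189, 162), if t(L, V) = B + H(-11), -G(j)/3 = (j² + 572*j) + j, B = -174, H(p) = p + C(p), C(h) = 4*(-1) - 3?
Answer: 82311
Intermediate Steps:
C(h) = -7 (C(h) = -4 - 3 = -7)
H(p) = -7 + p (H(p) = p - 7 = -7 + p)
G(j) = -1719*j - 3*j² (G(j) = -3*((j² + 572*j) + j) = -3*(j² + 573*j) = -1719*j - 3*j²)
t(L, V) = -192 (t(L, V) = -174 + (-7 - 11) = -174 - 18 = -192)
(G(106) + 298425) + t(-189, 162) = (-3*106*(573 + 106) + 298425) - 192 = (-3*106*679 + 298425) - 192 = (-215922 + 298425) - 192 = 82503 - 192 = 82311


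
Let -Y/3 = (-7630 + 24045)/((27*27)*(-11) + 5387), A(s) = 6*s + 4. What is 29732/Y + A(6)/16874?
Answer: 94319321084/59354295 ≈ 1589.1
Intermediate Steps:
A(s) = 4 + 6*s
Y = 7035/376 (Y = -3*(-7630 + 24045)/((27*27)*(-11) + 5387) = -49245/(729*(-11) + 5387) = -49245/(-8019 + 5387) = -49245/(-2632) = -49245*(-1)/2632 = -3*(-2345/376) = 7035/376 ≈ 18.710)
29732/Y + A(6)/16874 = 29732/(7035/376) + (4 + 6*6)/16874 = 29732*(376/7035) + (4 + 36)*(1/16874) = 11179232/7035 + 40*(1/16874) = 11179232/7035 + 20/8437 = 94319321084/59354295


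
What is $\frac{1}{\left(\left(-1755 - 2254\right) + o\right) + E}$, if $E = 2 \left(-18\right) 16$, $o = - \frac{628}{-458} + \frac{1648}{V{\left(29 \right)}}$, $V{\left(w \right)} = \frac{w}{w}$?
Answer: $- \frac{229}{672259} \approx -0.00034064$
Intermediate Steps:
$V{\left(w \right)} = 1$
$o = \frac{377706}{229}$ ($o = - \frac{628}{-458} + \frac{1648}{1} = \left(-628\right) \left(- \frac{1}{458}\right) + 1648 \cdot 1 = \frac{314}{229} + 1648 = \frac{377706}{229} \approx 1649.4$)
$E = -576$ ($E = \left(-36\right) 16 = -576$)
$\frac{1}{\left(\left(-1755 - 2254\right) + o\right) + E} = \frac{1}{\left(\left(-1755 - 2254\right) + \frac{377706}{229}\right) - 576} = \frac{1}{\left(-4009 + \frac{377706}{229}\right) - 576} = \frac{1}{- \frac{540355}{229} - 576} = \frac{1}{- \frac{672259}{229}} = - \frac{229}{672259}$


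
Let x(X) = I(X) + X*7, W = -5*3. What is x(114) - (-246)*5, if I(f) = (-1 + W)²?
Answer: 2284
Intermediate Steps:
W = -15
I(f) = 256 (I(f) = (-1 - 15)² = (-16)² = 256)
x(X) = 256 + 7*X (x(X) = 256 + X*7 = 256 + 7*X)
x(114) - (-246)*5 = (256 + 7*114) - (-246)*5 = (256 + 798) - 1*(-1230) = 1054 + 1230 = 2284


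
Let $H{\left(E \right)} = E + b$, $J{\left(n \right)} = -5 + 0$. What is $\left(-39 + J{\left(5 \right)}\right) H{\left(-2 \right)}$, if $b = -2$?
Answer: $176$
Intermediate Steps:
$J{\left(n \right)} = -5$
$H{\left(E \right)} = -2 + E$ ($H{\left(E \right)} = E - 2 = -2 + E$)
$\left(-39 + J{\left(5 \right)}\right) H{\left(-2 \right)} = \left(-39 - 5\right) \left(-2 - 2\right) = \left(-44\right) \left(-4\right) = 176$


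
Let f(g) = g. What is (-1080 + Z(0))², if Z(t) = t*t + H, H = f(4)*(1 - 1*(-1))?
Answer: 1149184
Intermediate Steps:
H = 8 (H = 4*(1 - 1*(-1)) = 4*(1 + 1) = 4*2 = 8)
Z(t) = 8 + t² (Z(t) = t*t + 8 = t² + 8 = 8 + t²)
(-1080 + Z(0))² = (-1080 + (8 + 0²))² = (-1080 + (8 + 0))² = (-1080 + 8)² = (-1072)² = 1149184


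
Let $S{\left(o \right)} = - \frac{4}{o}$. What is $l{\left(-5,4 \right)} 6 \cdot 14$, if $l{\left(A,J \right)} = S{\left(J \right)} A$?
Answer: $420$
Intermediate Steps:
$l{\left(A,J \right)} = - \frac{4 A}{J}$ ($l{\left(A,J \right)} = - \frac{4}{J} A = - \frac{4 A}{J}$)
$l{\left(-5,4 \right)} 6 \cdot 14 = \left(-4\right) \left(-5\right) \frac{1}{4} \cdot 6 \cdot 14 = 5 \cdot 6 \cdot 14 = 30 \cdot 14 = 420$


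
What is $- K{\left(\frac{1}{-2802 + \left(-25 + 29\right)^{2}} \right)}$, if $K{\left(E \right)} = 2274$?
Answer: $-2274$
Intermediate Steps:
$- K{\left(\frac{1}{-2802 + \left(-25 + 29\right)^{2}} \right)} = \left(-1\right) 2274 = -2274$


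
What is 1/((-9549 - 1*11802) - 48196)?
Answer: -1/69547 ≈ -1.4379e-5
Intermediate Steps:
1/((-9549 - 1*11802) - 48196) = 1/((-9549 - 11802) - 48196) = 1/(-21351 - 48196) = 1/(-69547) = -1/69547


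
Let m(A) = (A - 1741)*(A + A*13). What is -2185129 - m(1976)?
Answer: -8686169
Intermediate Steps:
m(A) = 14*A*(-1741 + A) (m(A) = (-1741 + A)*(A + 13*A) = (-1741 + A)*(14*A) = 14*A*(-1741 + A))
-2185129 - m(1976) = -2185129 - 14*1976*(-1741 + 1976) = -2185129 - 14*1976*235 = -2185129 - 1*6501040 = -2185129 - 6501040 = -8686169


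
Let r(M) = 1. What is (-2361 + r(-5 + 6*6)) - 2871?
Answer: -5231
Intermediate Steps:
(-2361 + r(-5 + 6*6)) - 2871 = (-2361 + 1) - 2871 = -2360 - 2871 = -5231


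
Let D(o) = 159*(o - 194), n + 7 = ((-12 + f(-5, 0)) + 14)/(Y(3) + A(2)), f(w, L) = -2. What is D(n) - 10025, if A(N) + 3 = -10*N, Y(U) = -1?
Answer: -41984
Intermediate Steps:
A(N) = -3 - 10*N
n = -7 (n = -7 + ((-12 - 2) + 14)/(-1 + (-3 - 10*2)) = -7 + (-14 + 14)/(-1 + (-3 - 20)) = -7 + 0/(-1 - 23) = -7 + 0/(-24) = -7 + 0*(-1/24) = -7 + 0 = -7)
D(o) = -30846 + 159*o (D(o) = 159*(-194 + o) = -30846 + 159*o)
D(n) - 10025 = (-30846 + 159*(-7)) - 10025 = (-30846 - 1113) - 10025 = -31959 - 10025 = -41984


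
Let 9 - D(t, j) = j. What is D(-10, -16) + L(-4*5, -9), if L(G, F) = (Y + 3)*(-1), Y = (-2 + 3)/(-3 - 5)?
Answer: 177/8 ≈ 22.125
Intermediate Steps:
Y = -⅛ (Y = 1/(-8) = 1*(-⅛) = -⅛ ≈ -0.12500)
D(t, j) = 9 - j
L(G, F) = -23/8 (L(G, F) = (-⅛ + 3)*(-1) = (23/8)*(-1) = -23/8)
D(-10, -16) + L(-4*5, -9) = (9 - 1*(-16)) - 23/8 = (9 + 16) - 23/8 = 25 - 23/8 = 177/8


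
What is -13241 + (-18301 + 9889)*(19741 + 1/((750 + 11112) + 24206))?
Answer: -1497494066164/9017 ≈ -1.6607e+8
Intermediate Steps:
-13241 + (-18301 + 9889)*(19741 + 1/((750 + 11112) + 24206)) = -13241 - 8412*(19741 + 1/(11862 + 24206)) = -13241 - 8412*(19741 + 1/36068) = -13241 - 8412*712018389/36068 = -13241 - 1497374672067/9017 = -1497494066164/9017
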